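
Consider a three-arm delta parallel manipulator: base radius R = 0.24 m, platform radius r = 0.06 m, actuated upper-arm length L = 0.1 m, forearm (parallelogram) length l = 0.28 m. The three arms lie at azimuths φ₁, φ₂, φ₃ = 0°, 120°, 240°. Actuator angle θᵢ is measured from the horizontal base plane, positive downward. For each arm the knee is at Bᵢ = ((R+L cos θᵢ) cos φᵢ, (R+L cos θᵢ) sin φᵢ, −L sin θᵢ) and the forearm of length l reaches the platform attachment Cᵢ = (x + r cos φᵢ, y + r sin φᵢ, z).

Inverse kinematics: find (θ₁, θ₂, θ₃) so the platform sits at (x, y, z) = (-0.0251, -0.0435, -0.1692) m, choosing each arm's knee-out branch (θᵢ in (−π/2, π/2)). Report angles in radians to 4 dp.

θ₁ = 0.9598, θ₂ = 0.9600, θ₃ = 0.0867

arm 1 (φ=0.0°): x'=-0.0251, y'=-0.0435
  e−x'=0.2051;  (l²−L²−(e−x')²−y'²−z²)/2L = -0.0209
  θ1 = atan2(B,A) + arccos(C/0.2659) = 0.9598
φ2=120.0° → target in arm frame (-0.0251, 0.0435)
  e−x'=0.2051;  (l²−L²−(e−x')²−y'²−z²)/2L = -0.0210
  θ2 = atan2(B,A) + arccos(C/0.2659) = 0.9600
rotate P by −φ3: (0.0502, 0.0000, -0.1692)
  e−x'=0.1298;  (l²−L²−(e−x')²−y'²−z²)/2L = 0.1146
  √(A²+B²)=0.2132;  θ3 = -0.9165+1.0032 ≈ 0.0867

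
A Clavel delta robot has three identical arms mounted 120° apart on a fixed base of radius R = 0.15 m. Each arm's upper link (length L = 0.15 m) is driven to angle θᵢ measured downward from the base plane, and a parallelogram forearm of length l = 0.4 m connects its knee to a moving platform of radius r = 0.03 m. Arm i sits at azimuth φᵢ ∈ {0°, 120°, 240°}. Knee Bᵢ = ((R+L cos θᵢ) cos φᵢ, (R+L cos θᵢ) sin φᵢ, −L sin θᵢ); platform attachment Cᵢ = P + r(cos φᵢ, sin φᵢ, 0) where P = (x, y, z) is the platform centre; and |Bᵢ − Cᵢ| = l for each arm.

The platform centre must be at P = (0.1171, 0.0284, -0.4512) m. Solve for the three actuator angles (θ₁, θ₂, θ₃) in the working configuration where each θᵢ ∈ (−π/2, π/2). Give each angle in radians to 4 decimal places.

θ₁ = 0.5233, θ₂ = 1.1344, θ₃ = 1.3088

rotate P by −φ1: (0.1171, 0.0284, -0.4512)
  A=0.0029, B=-0.4512, C=(l²−L²−A²−y'²−z²)/(2L)=-0.2230
  θ1 = atan2(B,A) + arccos(C/0.4512) = 0.5233
rotate P by −φ2: (-0.0340, -0.1156, -0.4512)
  e−x'=0.1540;  (l²−L²−(e−x')²−y'²−z²)/2L = -0.3438
  θ2 = atan2(B,A) + arccos(C/0.4767) = 1.1344
arm 3 (φ=240.0°): x'=-0.0831, y'=0.0872
  e−x'=0.2031;  (l²−L²−(e−x')²−y'²−z²)/2L = -0.3832
  √(A²+B²)=0.4948;  θ3 = -1.1477+2.4565 ≈ 1.3088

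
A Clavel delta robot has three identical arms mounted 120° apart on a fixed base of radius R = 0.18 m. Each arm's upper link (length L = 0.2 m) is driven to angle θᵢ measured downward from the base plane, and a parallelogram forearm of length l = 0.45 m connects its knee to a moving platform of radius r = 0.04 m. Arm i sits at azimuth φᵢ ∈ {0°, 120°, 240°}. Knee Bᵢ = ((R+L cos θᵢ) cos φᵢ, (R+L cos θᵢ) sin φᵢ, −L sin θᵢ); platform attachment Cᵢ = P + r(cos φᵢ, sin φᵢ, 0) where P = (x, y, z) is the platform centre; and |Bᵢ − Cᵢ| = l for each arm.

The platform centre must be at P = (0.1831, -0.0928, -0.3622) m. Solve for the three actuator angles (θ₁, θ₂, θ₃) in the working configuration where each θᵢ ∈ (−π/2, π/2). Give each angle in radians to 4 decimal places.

θ₁ = -0.2618, θ₂ = 1.1344, θ₃ = 0.6108

φ1=0.0° → target in arm frame (0.1831, -0.0928)
  A cos θ + B sin θ = C:  -0.0431·cos θ + -0.3622·sin θ = 0.0521
  θ1 = atan2(B,A) + arccos(C/0.3648) = -0.2618
arm 2 (φ=120.0°): x'=-0.1719, y'=-0.1122
  A=0.3119, B=-0.3622, C=(l²−L²−A²−y'²−z²)/(2L)=-0.1964
  γ=atan2(-0.3622,0.3119)=-0.8599;  ψ=arccos(-0.4109)=1.9942;  θ2=γ+ψ≈1.1344
φ3=240.0° → target in arm frame (-0.0112, 0.2050)
  A=0.1512, B=-0.3622, C=(l²−L²−A²−y'²−z²)/(2L)=-0.0839
  γ=atan2(-0.3622,0.1512)=-1.1754;  ψ=arccos(-0.2137)=1.7862;  θ3=γ+ψ≈0.6108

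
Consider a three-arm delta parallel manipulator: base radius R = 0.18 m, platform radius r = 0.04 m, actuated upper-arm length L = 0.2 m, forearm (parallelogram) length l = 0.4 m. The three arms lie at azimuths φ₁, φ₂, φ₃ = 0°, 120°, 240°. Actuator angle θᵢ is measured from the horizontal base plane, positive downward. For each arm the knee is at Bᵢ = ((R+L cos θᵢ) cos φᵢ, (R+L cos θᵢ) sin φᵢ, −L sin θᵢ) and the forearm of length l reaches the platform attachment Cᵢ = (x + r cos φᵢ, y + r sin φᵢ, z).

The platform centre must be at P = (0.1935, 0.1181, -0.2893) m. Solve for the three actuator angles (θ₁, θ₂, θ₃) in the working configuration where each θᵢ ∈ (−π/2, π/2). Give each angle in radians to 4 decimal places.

θ₁ = -0.3493, θ₂ = 0.6978, θ₃ = 1.3963

φ1=0.0° → target in arm frame (0.1935, 0.1181)
  A cos θ + B sin θ = C:  -0.0535·cos θ + -0.2893·sin θ = 0.0487
  γ=atan2(-0.2893,-0.0535)=-1.7537;  ψ=arccos(0.1657)=1.4044;  θ1=γ+ψ≈-0.3493
rotate P by −φ2: (0.0055, -0.2266, -0.2893)
  A=0.1345, B=-0.2893, C=(l²−L²−A²−y'²−z²)/(2L)=-0.0828
  √(A²+B²)=0.3190;  θ2 = -1.1357+1.8335 ≈ 0.6978
φ3=240.0° → target in arm frame (-0.1990, 0.1085)
  e−x'=0.3390;  (l²−L²−(e−x')²−y'²−z²)/2L = -0.2260
  γ=atan2(-0.2893,0.3390)=-0.7064;  ψ=arccos(-0.5072)=2.1027;  θ3=γ+ψ≈1.3963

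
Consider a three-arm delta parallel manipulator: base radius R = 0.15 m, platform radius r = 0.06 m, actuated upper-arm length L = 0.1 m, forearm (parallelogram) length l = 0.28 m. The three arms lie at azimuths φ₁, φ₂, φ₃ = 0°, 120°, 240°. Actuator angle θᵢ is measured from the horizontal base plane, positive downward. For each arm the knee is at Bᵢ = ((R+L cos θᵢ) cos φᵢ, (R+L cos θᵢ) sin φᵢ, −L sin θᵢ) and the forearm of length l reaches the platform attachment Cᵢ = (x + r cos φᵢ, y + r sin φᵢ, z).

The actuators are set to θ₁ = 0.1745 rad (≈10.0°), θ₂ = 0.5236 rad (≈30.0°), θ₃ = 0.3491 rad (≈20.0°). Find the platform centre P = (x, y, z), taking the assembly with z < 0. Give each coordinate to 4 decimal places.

(0.0245, -0.0147, -0.2438)

S1 = (0.1885·cos0.0°, 0.1885·sin0.0°, -0.0174) = (0.1885, 0.0000, -0.0174)
S2 = (0.1766·cos120.0°, 0.1766·sin120.0°, -0.0500) = (-0.0883, 0.1529, -0.0500)
arm 3 at φ=240.0°: e+L cos θ3 = 0.1840;  S3 = (-0.0920, -0.1593, -0.0342)
eliminate P² terms by subtracting sphere 1 from 2 and 3
linear system: -0.5536x+0.3059y = -0.0021−-0.0653z; -0.5609x+-0.3186y = -0.0008−-0.0337z
det = 0.3480;  x = 0.0027+-0.0894z,  y = -0.0022+0.0516z
into |P−S₁|² = l²: 1.0107z² + 0.0677z + -0.0436 = 0;  Δ = 0.1807;  z = -0.2438 or 0.1768 → z<0 root = -0.2438
x = 0.0245, y = -0.0147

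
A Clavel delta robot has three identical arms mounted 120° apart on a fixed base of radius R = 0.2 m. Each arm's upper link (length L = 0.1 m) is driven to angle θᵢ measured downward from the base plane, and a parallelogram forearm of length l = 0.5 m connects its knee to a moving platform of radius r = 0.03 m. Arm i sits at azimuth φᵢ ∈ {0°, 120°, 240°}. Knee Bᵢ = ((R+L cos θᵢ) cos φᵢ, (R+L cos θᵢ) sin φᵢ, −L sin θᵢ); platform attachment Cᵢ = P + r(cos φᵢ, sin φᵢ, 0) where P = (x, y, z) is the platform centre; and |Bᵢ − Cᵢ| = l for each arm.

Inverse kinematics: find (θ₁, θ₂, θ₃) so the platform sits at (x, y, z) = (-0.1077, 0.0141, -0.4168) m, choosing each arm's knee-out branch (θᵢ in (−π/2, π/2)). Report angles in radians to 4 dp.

φ1=0.0° → target in arm frame (-0.1077, 0.0141)
  A=0.2777, B=-0.4168, C=(l²−L²−A²−y'²−z²)/(2L)=-0.0552
  γ=atan2(-0.4168,0.2777)=-0.9831;  ψ=arccos(-0.1102)=1.6812;  θ1=γ+ψ≈0.6981
φ2=120.0° → target in arm frame (0.0661, 0.0862)
  A cos θ + B sin θ = C:  0.1039·cos θ + -0.4168·sin θ = 0.2402
  √(A²+B²)=0.4296;  θ2 = -1.3264+0.9774 ≈ -0.3490
rotate P by −φ3: (0.0416, -0.1003, -0.4168)
  A=0.1284, B=-0.4168, C=(l²−L²−A²−y'²−z²)/(2L)=0.1987
  √(A²+B²)=0.4361;  θ3 = -1.2720+1.0978 ≈ -0.1743

θ₁ = 0.6981, θ₂ = -0.3490, θ₃ = -0.1743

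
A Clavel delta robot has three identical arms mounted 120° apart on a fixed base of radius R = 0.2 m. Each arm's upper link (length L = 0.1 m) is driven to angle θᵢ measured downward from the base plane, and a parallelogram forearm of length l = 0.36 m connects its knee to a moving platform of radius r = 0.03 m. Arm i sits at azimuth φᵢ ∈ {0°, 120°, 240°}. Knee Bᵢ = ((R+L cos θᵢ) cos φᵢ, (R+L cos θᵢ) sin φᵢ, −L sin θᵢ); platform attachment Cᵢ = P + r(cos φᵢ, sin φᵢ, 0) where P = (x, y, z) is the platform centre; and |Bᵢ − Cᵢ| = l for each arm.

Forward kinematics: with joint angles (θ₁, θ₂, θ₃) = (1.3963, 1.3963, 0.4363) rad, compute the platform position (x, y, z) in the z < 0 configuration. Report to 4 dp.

(-0.0462, -0.0800, -0.3605)

S1 = (0.1874·cos0.0°, 0.1874·sin0.0°, -0.0985) = (0.1874, 0.0000, -0.0985)
φ2=120.0°: virtual centre (-0.0937, 0.1623, -0.0985), radius l
arm 3 at φ=240.0°: ρ3 = 0.2606;  S3 = (-0.1303, -0.2257, -0.0423)
eliminate P² terms by subtracting sphere 1 from 2 and 3
[-0.5621 0.3245 0.0000]·P = 0.0000;  [-0.6354 -0.4514 0.1124]·P = 0.0249
det = 0.4599;  x = -0.0176+0.0793z,  y = -0.0304+0.1374z
into |P−S₁|² = l²: 1.0252z² + 0.1561z + -0.0770 = 0;  Δ = 0.3400;  z = -0.3605 or 0.2083 → z<0 root = -0.3605
x = -0.0462, y = -0.0800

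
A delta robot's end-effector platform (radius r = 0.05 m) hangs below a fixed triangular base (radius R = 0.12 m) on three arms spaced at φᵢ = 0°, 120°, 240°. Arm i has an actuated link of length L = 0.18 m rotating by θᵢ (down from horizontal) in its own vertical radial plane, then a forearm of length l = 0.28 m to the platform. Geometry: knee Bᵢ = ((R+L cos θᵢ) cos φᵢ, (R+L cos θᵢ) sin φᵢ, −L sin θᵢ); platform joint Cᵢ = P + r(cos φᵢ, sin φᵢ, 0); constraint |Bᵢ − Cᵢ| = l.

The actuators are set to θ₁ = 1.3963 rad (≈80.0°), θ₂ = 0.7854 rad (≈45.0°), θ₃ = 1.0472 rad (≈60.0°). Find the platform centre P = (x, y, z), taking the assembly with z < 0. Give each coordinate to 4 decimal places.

φ1=0.0°: virtual centre (0.1013, 0.0000, -0.1773), radius l
arm 2 at φ=120.0°: ρ2 = 0.1973;  centre 2 = (-0.0986, 0.1708, -0.1273)
centre 3 = (0.1600·cos240.0°, 0.1600·sin240.0°, -0.1559) = (-0.0800, -0.1386, -0.1559)
|centre ₂|²−|centre ₁|² = 0.0134;  |centre ₃|²−|centre ₁|² = 0.0082
plane₁₂: -0.3998x+0.3417y+0.1000z = 0.0134
Cramer: x(z) = -0.0279+0.1803z;  y(z) = 0.0068-0.0816z
quadratic in z: (1.0392)z²+(0.3069)z+(-0.0303)=0, √Δ=0.4690 → z ∈ {-0.3733, 0.0780}; z = -0.3733 (taking z<0)
x = -0.0952, y = 0.0372

(-0.0952, 0.0372, -0.3733)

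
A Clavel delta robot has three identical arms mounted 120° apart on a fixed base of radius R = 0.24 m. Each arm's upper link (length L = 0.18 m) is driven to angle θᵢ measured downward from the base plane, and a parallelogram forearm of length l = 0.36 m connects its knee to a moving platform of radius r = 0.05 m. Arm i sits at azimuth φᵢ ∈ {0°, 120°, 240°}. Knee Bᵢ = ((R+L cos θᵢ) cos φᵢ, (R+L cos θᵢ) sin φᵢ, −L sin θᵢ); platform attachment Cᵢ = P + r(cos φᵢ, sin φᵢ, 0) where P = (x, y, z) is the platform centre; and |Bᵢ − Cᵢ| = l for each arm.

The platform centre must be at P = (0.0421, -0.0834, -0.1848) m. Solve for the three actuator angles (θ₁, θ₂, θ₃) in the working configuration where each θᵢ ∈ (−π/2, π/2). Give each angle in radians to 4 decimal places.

φ1=0.0° → target in arm frame (0.0421, -0.0834)
  A=0.1479, B=-0.1848, C=(l²−L²−A²−y'²−z²)/(2L)=0.0951
  γ=atan2(-0.1848,0.1479)=-0.8959;  ψ=arccos(0.4016)=1.1576;  θ1=γ+ψ≈0.2617
rotate P by −φ2: (-0.0933, 0.0052, -0.1848)
  A=0.2833, B=-0.1848, C=(l²−L²−A²−y'²−z²)/(2L)=-0.0478
  γ=atan2(-0.1848,0.2833)=-0.5780;  ψ=arccos(-0.1415)=1.7127;  θ2=γ+ψ≈1.1347
arm 3 (φ=240.0°): x'=0.0512, y'=0.0782
  e−x'=0.1388;  (l²−L²−(e−x')²−y'²−z²)/2L = 0.1046
  √(A²+B²)=0.2311;  θ3 = -0.9265+1.1010 ≈ 0.1745

θ₁ = 0.2617, θ₂ = 1.1347, θ₃ = 0.1745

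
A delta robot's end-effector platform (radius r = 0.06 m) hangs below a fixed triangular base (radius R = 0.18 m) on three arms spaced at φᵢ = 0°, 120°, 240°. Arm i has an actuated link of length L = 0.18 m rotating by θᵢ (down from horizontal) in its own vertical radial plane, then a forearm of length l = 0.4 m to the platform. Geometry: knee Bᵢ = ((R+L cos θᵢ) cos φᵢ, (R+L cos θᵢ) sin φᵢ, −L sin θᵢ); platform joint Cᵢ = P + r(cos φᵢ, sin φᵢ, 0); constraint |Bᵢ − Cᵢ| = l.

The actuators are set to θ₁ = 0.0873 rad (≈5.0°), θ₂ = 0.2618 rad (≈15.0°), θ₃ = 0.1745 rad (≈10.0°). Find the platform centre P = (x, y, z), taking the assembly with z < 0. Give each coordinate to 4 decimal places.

(0.0165, -0.0098, -0.2984)

arm 1 at φ=0.0°: ρ1 = 0.2993;  S1 = (0.2993, 0.0000, -0.0157)
arm 2 at φ=120.0°: ρ2 = 0.2939;  S2 = (-0.1469, 0.2545, -0.0466)
S3 = (0.2973·cos240.0°, 0.2973·sin240.0°, -0.0313) = (-0.1486, -0.2574, -0.0313)
eliminate P² terms by subtracting sphere 1 from 2 and 3
plane₁₂: -0.8925x+0.5090y+-0.0618z = -0.0013
det = 0.9155;  x = 0.0010+-0.0520z,  y = -0.0008+0.0301z
into |P−S₁|² = l²: 1.0036z² + 0.0624z + -0.0708 = 0;  Δ = 0.2880;  z = -0.2984 or 0.2363 → z<0 root = -0.2984
x = 0.0165, y = -0.0098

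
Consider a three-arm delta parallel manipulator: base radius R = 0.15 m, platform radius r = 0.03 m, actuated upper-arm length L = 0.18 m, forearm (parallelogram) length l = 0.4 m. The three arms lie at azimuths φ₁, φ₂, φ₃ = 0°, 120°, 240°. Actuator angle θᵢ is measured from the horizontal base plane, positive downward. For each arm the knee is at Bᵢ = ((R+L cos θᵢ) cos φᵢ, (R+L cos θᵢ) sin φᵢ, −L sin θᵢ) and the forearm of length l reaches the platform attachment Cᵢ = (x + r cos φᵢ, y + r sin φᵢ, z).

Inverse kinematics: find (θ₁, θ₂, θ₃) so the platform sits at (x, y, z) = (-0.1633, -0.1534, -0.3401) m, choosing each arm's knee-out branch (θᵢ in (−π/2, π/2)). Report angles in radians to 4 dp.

θ₁ = 1.3089, θ₂ = 0.9600, θ₃ = -0.2617

arm 1 (φ=0.0°): x'=-0.1633, y'=-0.1534
  A cos θ + B sin θ = C:  0.2833·cos θ + -0.3401·sin θ = -0.2552
  √(A²+B²)=0.4426;  θ1 = -0.8763+2.1852 ≈ 1.3089
φ2=120.0° → target in arm frame (-0.0512, 0.2181)
  A=0.1712, B=-0.3401, C=(l²−L²−A²−y'²−z²)/(2L)=-0.1804
  √(A²+B²)=0.3808;  θ2 = -1.1045+2.0645 ≈ 0.9600
rotate P by −φ3: (0.2145, -0.0647, -0.3401)
  A cos θ + B sin θ = C:  -0.0945·cos θ + -0.3401·sin θ = -0.0033
  γ=atan2(-0.3401,-0.0945)=-1.8418;  ψ=arccos(-0.0093)=1.5801;  θ3=γ+ψ≈-0.2617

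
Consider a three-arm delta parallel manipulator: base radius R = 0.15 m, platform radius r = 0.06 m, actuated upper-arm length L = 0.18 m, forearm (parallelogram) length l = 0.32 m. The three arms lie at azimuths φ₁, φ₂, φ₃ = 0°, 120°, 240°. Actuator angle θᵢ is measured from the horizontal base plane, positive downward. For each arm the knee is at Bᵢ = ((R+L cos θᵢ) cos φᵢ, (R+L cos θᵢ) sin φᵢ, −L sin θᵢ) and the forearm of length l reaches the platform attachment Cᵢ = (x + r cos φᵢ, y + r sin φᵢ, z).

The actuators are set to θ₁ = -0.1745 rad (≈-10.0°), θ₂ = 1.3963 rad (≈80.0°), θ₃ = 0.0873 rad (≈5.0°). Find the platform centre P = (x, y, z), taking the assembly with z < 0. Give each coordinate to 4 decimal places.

arm 1 at φ=0.0°: (R−r)+L cos θ1 = 0.2673;  centre 1 = (0.2673, 0.0000, 0.0313)
φ2=120.0°: virtual centre (-0.0606, 0.1050, -0.1773), radius l
arm 3 at φ=240.0°: (R−r)+L cos θ3 = 0.2693;  centre 3 = (-0.1347, -0.2332, -0.0157)
subtract pairs → two planes through P
[-0.6558 0.2100 -0.4170]·P = -0.0263;  [-0.8038 -0.4665 -0.0939]·P = 0.0004
Cramer: x(z) = 0.0257-0.4513z;  y(z) = -0.0450+0.5765z
into |P−centre ₁|² = l²: 1.5360z² + 0.1037z + -0.0410 = 0;  Δ = 0.2628;  z = -0.2006 or 0.1331 → z<0 root = -0.2006
x = 0.1162, y = -0.1607

(0.1162, -0.1607, -0.2006)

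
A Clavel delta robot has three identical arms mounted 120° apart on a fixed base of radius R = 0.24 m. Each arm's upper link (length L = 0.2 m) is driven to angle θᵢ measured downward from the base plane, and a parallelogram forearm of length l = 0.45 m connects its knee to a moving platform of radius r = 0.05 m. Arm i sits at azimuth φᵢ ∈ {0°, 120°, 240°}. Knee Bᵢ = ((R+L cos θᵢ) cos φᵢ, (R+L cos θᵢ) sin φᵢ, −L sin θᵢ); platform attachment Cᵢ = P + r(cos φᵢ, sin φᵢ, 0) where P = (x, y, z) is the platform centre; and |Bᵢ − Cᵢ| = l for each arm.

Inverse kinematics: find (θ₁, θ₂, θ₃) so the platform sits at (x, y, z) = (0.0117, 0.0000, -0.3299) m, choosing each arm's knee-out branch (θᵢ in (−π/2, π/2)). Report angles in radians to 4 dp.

arm 1 (φ=0.0°): x'=0.0117, y'=0.0000
  e−x'=0.1783;  (l²−L²−(e−x')²−y'²−z²)/2L = 0.0547
  θ1 = atan2(B,A) + arccos(C/0.3750) = 0.3491
φ2=120.0° → target in arm frame (-0.0058, -0.0101)
  A cos θ + B sin θ = C:  0.1958·cos θ + -0.3299·sin θ = 0.0380
  γ=atan2(-0.3299,0.1958)=-1.0350;  ψ=arccos(0.0991)=1.4715;  θ2=γ+ψ≈0.4365
φ3=240.0° → target in arm frame (-0.0059, 0.0101)
  A cos θ + B sin θ = C:  0.1958·cos θ + -0.3299·sin θ = 0.0380
  √(A²+B²)=0.3837;  θ3 = -1.0350+1.4715 ≈ 0.4365

θ₁ = 0.3491, θ₂ = 0.4365, θ₃ = 0.4365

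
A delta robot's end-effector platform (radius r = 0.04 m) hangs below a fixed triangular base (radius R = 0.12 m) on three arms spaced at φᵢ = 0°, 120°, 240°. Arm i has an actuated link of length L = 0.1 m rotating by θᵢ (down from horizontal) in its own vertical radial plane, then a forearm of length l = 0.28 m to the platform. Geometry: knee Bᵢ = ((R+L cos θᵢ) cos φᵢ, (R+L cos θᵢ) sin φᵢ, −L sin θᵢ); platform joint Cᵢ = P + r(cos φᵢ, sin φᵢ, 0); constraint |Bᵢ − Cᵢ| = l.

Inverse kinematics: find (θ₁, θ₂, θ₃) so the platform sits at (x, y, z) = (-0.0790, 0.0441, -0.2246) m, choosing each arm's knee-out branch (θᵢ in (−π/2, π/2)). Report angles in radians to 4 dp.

φ1=0.0° → target in arm frame (-0.0790, 0.0441)
  A cos θ + B sin θ = C:  0.1590·cos θ + -0.2246·sin θ = -0.0464
  θ1 = atan2(B,A) + arccos(C/0.2752) = 0.7853
arm 2 (φ=120.0°): x'=0.0777, y'=0.0464
  A=0.0023, B=-0.2246, C=(l²−L²−A²−y'²−z²)/(2L)=0.0790
  γ=atan2(-0.2246,0.0023)=-1.5605;  ψ=arccos(0.3517)=1.2114;  θ2=γ+ψ≈-0.3491
rotate P by −φ3: (0.0013, -0.0905, -0.2246)
  e−x'=0.0787;  (l²−L²−(e−x')²−y'²−z²)/2L = 0.0179
  √(A²+B²)=0.2380;  θ3 = -1.2338+1.4955 ≈ 0.2617

θ₁ = 0.7853, θ₂ = -0.3491, θ₃ = 0.2617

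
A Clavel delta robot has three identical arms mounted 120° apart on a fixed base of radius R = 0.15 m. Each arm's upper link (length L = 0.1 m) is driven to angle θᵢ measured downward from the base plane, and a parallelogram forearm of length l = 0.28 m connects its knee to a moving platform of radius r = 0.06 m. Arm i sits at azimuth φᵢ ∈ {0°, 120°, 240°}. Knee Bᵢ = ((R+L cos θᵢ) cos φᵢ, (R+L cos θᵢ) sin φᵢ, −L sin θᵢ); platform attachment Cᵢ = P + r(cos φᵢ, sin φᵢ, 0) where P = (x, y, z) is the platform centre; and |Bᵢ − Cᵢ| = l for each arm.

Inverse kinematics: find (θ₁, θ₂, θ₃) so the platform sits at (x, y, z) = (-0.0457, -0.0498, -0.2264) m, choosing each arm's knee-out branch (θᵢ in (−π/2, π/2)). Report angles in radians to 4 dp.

θ₁ = 0.6111, θ₂ = 0.4369, θ₃ = -0.2616

rotate P by −φ1: (-0.0457, -0.0498, -0.2264)
  A=0.1357, B=-0.2264, C=(l²−L²−A²−y'²−z²)/(2L)=-0.0188
  θ1 = atan2(B,A) + arccos(C/0.2640) = 0.6111
arm 2 (φ=120.0°): x'=-0.0203, y'=0.0645
  A=0.1103, B=-0.2264, C=(l²−L²−A²−y'²−z²)/(2L)=0.0041
  θ2 = atan2(B,A) + arccos(C/0.2518) = 0.4369
rotate P by −φ3: (0.0660, -0.0147, -0.2264)
  A cos θ + B sin θ = C:  0.0240·cos θ + -0.2264·sin θ = 0.0818
  γ=atan2(-0.2264,0.0240)=-1.4651;  ψ=arccos(0.3591)=1.2035;  θ3=γ+ψ≈-0.2616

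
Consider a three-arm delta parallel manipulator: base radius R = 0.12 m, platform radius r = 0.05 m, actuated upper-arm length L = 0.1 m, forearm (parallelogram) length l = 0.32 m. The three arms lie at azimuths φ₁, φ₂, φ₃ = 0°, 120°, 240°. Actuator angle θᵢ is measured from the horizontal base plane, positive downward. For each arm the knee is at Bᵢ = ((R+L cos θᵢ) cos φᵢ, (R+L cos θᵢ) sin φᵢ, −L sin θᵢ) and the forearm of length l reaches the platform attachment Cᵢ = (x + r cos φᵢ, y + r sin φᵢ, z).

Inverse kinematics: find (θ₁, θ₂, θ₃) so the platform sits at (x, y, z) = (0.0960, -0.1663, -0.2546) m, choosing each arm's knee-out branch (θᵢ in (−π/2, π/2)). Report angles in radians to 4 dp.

rotate P by −φ1: (0.0960, -0.1663, -0.2546)
  A cos θ + B sin θ = C:  -0.0260·cos θ + -0.2546·sin θ = -0.0038
  √(A²+B²)=0.2559;  θ1 = -1.6726+1.5855 ≈ -0.0871
φ2=120.0° → target in arm frame (-0.1920, 0.0000)
  A=0.2620, B=-0.2546, C=(l²−L²−A²−y'²−z²)/(2L)=-0.2054
  γ=atan2(-0.2546,0.2620)=-0.7710;  ψ=arccos(-0.5622)=2.1678;  θ2=γ+ψ≈1.3967
arm 3 (φ=240.0°): x'=0.0960, y'=0.1663
  A cos θ + B sin θ = C:  -0.0260·cos θ + -0.2546·sin θ = -0.0038
  θ3 = atan2(B,A) + arccos(C/0.2559) = -0.0872

θ₁ = -0.0871, θ₂ = 1.3967, θ₃ = -0.0872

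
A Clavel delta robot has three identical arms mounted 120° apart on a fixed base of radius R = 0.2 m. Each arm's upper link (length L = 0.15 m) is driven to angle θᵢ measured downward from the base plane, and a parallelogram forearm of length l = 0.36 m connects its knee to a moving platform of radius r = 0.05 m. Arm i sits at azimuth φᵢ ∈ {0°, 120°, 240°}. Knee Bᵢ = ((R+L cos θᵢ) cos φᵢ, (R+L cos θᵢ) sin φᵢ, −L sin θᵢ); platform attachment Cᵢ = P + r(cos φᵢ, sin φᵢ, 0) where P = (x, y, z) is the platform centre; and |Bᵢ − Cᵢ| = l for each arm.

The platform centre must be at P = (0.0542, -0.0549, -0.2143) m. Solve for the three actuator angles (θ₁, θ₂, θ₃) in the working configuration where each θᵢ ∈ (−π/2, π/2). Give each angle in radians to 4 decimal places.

arm 1 (φ=0.0°): x'=0.0542, y'=-0.0549
  A cos θ + B sin θ = C:  0.0958·cos θ + -0.2143·sin θ = 0.1633
  √(A²+B²)=0.2347;  θ1 = -1.1504+0.8016 ≈ -0.3488
arm 2 (φ=120.0°): x'=-0.0746, y'=-0.0195
  e−x'=0.2246;  (l²−L²−(e−x')²−y'²−z²)/2L = 0.0344
  √(A²+B²)=0.3105;  θ2 = -0.7618+1.4597 ≈ 0.6978
rotate P by −φ3: (0.0204, 0.0744, -0.2143)
  A=0.1296, B=-0.2143, C=(l²−L²−A²−y'²−z²)/(2L)=0.1295
  √(A²+B²)=0.2504;  θ3 = -1.0270+1.0272 ≈ 0.0001

θ₁ = -0.3488, θ₂ = 0.6978, θ₃ = 0.0001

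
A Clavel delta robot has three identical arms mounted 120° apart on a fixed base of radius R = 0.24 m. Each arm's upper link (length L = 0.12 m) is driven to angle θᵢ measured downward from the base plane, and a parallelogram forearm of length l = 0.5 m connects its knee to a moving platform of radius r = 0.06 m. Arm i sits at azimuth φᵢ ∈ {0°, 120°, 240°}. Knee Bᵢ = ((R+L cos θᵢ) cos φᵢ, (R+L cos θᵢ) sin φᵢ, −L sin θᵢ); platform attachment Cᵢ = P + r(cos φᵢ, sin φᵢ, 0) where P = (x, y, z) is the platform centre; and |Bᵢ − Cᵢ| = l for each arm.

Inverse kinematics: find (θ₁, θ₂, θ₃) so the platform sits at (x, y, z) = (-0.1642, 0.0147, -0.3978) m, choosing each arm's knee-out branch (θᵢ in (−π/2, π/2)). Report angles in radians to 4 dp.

φ1=0.0° → target in arm frame (-0.1642, 0.0147)
  A cos θ + B sin θ = C:  0.3442·cos θ + -0.3978·sin θ = -0.1722
  √(A²+B²)=0.5260;  θ1 = -0.8575+1.9044 ≈ 1.0468
φ2=120.0° → target in arm frame (0.0948, 0.1349)
  e−x'=0.0852;  (l²−L²−(e−x')²−y'²−z²)/2L = 0.2163
  θ2 = atan2(B,A) + arccos(C/0.4068) = -0.3497
φ3=240.0° → target in arm frame (0.0694, -0.1496)
  e−x'=0.1106;  (l²−L²−(e−x')²−y'²−z²)/2L = 0.1781
  γ=atan2(-0.3978,0.1106)=-1.2995;  ψ=arccos(0.4314)=1.1247;  θ3=γ+ψ≈-0.1748

θ₁ = 1.0468, θ₂ = -0.3497, θ₃ = -0.1748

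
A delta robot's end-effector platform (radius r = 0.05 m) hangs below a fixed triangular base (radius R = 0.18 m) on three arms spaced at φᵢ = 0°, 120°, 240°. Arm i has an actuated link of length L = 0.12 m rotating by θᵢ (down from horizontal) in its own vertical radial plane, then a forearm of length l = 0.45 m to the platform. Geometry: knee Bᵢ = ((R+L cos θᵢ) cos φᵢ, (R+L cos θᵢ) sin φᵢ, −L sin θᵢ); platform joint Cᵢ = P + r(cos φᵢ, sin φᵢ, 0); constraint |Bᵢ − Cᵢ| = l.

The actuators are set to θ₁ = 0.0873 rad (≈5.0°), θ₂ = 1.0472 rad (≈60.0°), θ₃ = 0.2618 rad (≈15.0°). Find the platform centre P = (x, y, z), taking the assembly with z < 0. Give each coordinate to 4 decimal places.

(0.0847, -0.1057, -0.4156)

arm 1 at φ=0.0°: (R−r)+L cos θ1 = 0.2495;  S1 = (0.2495, 0.0000, -0.0105)
S2 = (0.1900·cos120.0°, 0.1900·sin120.0°, -0.1039) = (-0.0950, 0.1645, -0.1039)
S3 = (0.2459·cos240.0°, 0.2459·sin240.0°, -0.0311) = (-0.1230, -0.2130, -0.0311)
|S₂|²−|S₁|² = -0.0155;  |S₃|²−|S₁|² = -0.0009
plane₁₂: -0.6891x+0.3291y+-0.1869z = -0.0155
det = 0.5387;  x = 0.0128+-0.1730z,  y = -0.0202+0.2058z
quadratic in z: (1.0723)z²+(0.0945)z+(-0.1459)=0, √Δ=0.7968 → z ∈ {-0.4156, 0.3275}; z = -0.4156 (taking z<0)
x = 0.0847, y = -0.1057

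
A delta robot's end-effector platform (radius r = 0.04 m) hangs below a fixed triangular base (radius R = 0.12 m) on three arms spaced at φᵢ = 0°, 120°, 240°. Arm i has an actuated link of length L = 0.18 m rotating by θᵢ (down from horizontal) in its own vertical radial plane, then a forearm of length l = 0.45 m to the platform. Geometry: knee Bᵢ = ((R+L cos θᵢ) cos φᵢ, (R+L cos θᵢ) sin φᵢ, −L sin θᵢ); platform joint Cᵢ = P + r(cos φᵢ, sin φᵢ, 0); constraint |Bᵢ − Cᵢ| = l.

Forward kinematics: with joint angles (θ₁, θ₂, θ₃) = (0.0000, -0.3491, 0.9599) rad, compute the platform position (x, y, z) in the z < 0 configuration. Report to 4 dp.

(0.0664, 0.2130, -0.3459)

φ1=0.0°: virtual centre (0.2600, 0.0000, 0.0000), radius l
arm 2 at φ=120.0°: ρ2 = 0.2491;  centre 2 = (-0.1246, 0.2158, 0.0616)
arm 3 at φ=240.0°: ρ3 = 0.1832;  centre 3 = (-0.0916, -0.1587, -0.1474)
subtract pairs → two planes through P
[-0.7691 0.4315 0.1231]·P = -0.0017;  [-0.7032 -0.3174 -0.2949]·P = -0.0123
Cramer: x(z) = 0.0107-0.1610z;  y(z) = 0.0150-0.5723z
quadratic in z: (1.3535)z²+(0.0631)z+(-0.1401)=0, √Δ=0.8733 → z ∈ {-0.3459, 0.2993}; z = -0.3459 (taking z<0)
x = 0.0664, y = 0.2130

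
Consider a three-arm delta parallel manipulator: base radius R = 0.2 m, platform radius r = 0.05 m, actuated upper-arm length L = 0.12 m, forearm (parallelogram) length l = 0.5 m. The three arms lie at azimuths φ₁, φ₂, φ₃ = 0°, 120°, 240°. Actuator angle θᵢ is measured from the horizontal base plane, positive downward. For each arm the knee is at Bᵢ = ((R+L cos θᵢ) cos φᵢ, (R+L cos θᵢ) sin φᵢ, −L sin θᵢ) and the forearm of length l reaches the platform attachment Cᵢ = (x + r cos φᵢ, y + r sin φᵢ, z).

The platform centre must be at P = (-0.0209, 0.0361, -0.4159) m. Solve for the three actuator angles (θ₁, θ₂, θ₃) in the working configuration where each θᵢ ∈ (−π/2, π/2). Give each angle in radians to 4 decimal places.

θ₁ = 0.0877, θ₂ = -0.2614, θ₃ = 0.0872

rotate P by −φ1: (-0.0209, 0.0361, -0.4159)
  A cos θ + B sin θ = C:  0.1709·cos θ + -0.4159·sin θ = 0.1338
  √(A²+B²)=0.4496;  θ1 = -1.1809+1.2686 ≈ 0.0877
rotate P by −φ2: (0.0417, 0.0000, -0.4159)
  A cos θ + B sin θ = C:  0.1083·cos θ + -0.4159·sin θ = 0.2121
  γ=atan2(-0.4159,0.1083)=-1.3161;  ψ=arccos(0.4935)=1.0547;  θ2=γ+ψ≈-0.2614
φ3=240.0° → target in arm frame (-0.0208, -0.0361)
  A=0.1708, B=-0.4159, C=(l²−L²−A²−y'²−z²)/(2L)=0.1339
  γ=atan2(-0.4159,0.1708)=-1.1811;  ψ=arccos(0.2979)=1.2683;  θ3=γ+ψ≈0.0872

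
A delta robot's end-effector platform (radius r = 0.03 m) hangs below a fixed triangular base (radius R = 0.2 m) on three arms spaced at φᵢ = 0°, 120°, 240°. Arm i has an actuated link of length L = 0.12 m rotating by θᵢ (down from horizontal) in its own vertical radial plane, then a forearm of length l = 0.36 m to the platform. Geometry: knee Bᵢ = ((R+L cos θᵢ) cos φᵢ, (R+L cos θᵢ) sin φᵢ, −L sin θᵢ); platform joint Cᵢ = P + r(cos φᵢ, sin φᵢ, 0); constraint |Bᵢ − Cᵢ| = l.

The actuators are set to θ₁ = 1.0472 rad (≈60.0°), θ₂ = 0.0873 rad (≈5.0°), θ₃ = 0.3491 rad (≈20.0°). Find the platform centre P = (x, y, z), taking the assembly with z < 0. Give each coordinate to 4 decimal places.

(-0.0839, 0.0190, -0.2791)

φ1=0.0°: virtual centre (0.2300, 0.0000, -0.1039), radius l
φ2=120.0°: virtual centre (-0.1448, 0.2508, -0.0105), radius l
arm 3 at φ=240.0°: (R−r)+L cos θ3 = 0.2828;  O3 = (-0.1414, -0.2449, -0.0410)
subtract pairs → two planes through P
plane₁₂: -0.7495x+0.5015y+0.1869z = 0.0202
det = 0.7396;  x = -0.0256+0.2091z,  y = 0.0022+-0.0603z
sphere 1 gives Az²+Bz+C=0 with A=1.0473, B=0.1007, C=-0.0535;  B²−4AC=0.2342;  roots -0.2791, 0.1829;  negative root z = -0.2791
x = -0.0839, y = 0.0190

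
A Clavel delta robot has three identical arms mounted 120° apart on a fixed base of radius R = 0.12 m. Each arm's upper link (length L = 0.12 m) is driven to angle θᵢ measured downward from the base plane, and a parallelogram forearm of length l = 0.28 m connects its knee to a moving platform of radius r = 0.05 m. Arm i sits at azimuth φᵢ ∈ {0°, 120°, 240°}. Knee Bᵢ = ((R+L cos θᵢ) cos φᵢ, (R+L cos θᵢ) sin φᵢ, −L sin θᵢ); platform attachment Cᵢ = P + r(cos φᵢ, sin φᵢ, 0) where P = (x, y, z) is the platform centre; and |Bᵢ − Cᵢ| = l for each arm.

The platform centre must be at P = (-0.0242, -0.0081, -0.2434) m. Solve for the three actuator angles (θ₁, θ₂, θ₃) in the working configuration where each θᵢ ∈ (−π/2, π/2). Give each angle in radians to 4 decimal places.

φ1=0.0° → target in arm frame (-0.0242, -0.0081)
  e−x'=0.0942;  (l²−L²−(e−x')²−y'²−z²)/2L = -0.0174
  γ=atan2(-0.2434,0.0942)=-1.2015;  ψ=arccos(-0.0668)=1.6376;  θ1=γ+ψ≈0.4361
rotate P by −φ2: (0.0051, 0.0250, -0.2434)
  A cos θ + B sin θ = C:  0.0649·cos θ + -0.2434·sin θ = -0.0003
  γ=atan2(-0.2434,0.0649)=-1.3102;  ψ=arccos(-0.0014)=1.5722;  θ2=γ+ψ≈0.2620
rotate P by −φ3: (0.0191, -0.0169, -0.2434)
  e−x'=0.0509;  (l²−L²−(e−x')²−y'²−z²)/2L = 0.0078
  γ=atan2(-0.2434,0.0509)=-1.3647;  ψ=arccos(0.0315)=1.5393;  θ3=γ+ψ≈0.1746

θ₁ = 0.4361, θ₂ = 0.2620, θ₃ = 0.1746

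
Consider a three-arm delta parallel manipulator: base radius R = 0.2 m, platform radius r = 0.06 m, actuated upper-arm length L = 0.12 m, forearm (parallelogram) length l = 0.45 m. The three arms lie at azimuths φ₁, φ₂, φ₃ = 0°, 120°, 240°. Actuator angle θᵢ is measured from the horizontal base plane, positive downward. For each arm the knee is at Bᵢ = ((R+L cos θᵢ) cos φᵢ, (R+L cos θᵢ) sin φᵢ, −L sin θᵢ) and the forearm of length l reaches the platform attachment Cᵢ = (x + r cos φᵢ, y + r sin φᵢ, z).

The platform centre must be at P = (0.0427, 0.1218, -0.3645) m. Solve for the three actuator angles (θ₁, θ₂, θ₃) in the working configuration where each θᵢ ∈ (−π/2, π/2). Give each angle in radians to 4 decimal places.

arm 1 (φ=0.0°): x'=0.0427, y'=0.1218
  A cos θ + B sin θ = C:  0.0973·cos θ + -0.3645·sin θ = 0.1289
  √(A²+B²)=0.3773;  θ1 = -1.3099+1.2221 ≈ -0.0879
φ2=120.0° → target in arm frame (0.0841, -0.0979)
  A cos θ + B sin θ = C:  0.0559·cos θ + -0.3645·sin θ = 0.1772
  √(A²+B²)=0.3688;  θ2 = -1.4187+1.0694 ≈ -0.3493
arm 3 (φ=240.0°): x'=-0.1268, y'=-0.0239
  A cos θ + B sin θ = C:  0.2668·cos θ + -0.3645·sin θ = -0.0689
  √(A²+B²)=0.4517;  θ3 = -0.9389+1.7239 ≈ 0.7850

θ₁ = -0.0879, θ₂ = -0.3493, θ₃ = 0.7850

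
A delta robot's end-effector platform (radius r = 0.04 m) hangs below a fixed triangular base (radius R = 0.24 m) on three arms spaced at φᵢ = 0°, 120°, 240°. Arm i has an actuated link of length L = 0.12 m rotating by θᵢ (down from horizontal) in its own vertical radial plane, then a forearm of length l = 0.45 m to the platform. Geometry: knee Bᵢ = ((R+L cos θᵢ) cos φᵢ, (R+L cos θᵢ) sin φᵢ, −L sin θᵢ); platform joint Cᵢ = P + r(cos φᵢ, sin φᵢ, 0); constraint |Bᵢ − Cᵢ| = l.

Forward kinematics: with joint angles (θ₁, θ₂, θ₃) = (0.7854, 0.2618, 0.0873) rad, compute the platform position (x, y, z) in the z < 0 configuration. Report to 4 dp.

φ1=0.0°: virtual centre (0.2849, 0.0000, -0.0849), radius l
centre 2 = (0.3159·cos120.0°, 0.3159·sin120.0°, -0.0311) = (-0.1580, 0.2736, -0.0311)
arm 3 at φ=240.0°: ρ3 = 0.3195;  centre 3 = (-0.1598, -0.2767, -0.0105)
|centre ₂|²−|centre ₁|² = 0.0124;  |centre ₃|²−|centre ₁|² = 0.0139
plane₁₂: -0.8856x+0.5472y+0.1076z = 0.0124
det = 0.9767;  x = -0.0148+0.1443z,  y = -0.0013+0.0369z
quadratic in z: (1.0222)z²+(0.0831)z+(-0.1055)=0, √Δ=0.6620 → z ∈ {-0.3645, 0.2832}; z = -0.3645 (taking z<0)
x = -0.0674, y = -0.0147

(-0.0674, -0.0147, -0.3645)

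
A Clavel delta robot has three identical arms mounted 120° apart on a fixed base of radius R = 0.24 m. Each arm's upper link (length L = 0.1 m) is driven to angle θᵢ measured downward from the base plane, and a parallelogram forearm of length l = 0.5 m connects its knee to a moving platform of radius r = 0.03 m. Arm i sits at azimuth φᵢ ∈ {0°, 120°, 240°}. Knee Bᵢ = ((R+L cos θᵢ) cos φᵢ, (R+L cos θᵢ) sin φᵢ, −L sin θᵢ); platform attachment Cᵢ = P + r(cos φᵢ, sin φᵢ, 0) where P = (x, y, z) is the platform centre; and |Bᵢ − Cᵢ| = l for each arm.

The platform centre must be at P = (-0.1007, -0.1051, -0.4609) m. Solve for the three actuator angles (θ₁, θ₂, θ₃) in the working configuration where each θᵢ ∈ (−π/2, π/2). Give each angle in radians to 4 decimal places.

θ₁ = 1.3965, θ₂ = 1.0476, θ₃ = -0.0867

arm 1 (φ=0.0°): x'=-0.1007, y'=-0.1051
  e−x'=0.3107;  (l²−L²−(e−x')²−y'²−z²)/2L = -0.4000
  γ=atan2(-0.4609,0.3107)=-0.9777;  ψ=arccos(-0.7197)=2.3742;  θ1=γ+ψ≈1.3965
rotate P by −φ2: (-0.0407, 0.1398, -0.4609)
  A cos θ + B sin θ = C:  0.2507·cos θ + -0.4609·sin θ = -0.2740
  θ2 = atan2(B,A) + arccos(C/0.5247) = 1.0476
rotate P by −φ3: (0.1414, -0.0347, -0.4609)
  A=0.0686, B=-0.4609, C=(l²−L²−A²−y'²−z²)/(2L)=0.1083
  γ=atan2(-0.4609,0.0686)=-1.4230;  ψ=arccos(0.2324)=1.3362;  θ3=γ+ψ≈-0.0867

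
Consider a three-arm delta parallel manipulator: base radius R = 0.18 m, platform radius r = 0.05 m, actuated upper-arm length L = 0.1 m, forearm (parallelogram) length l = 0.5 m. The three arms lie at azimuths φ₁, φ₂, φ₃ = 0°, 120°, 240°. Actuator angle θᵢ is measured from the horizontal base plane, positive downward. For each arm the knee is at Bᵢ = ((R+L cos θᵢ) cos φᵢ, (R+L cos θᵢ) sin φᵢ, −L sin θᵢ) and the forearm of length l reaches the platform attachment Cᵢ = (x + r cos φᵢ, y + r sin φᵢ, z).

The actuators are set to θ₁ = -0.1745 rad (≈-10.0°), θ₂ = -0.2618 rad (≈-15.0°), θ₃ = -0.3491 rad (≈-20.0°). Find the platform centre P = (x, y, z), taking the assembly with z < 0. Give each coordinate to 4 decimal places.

arm 1 at φ=0.0°: (R−r)+L cos θ1 = 0.2285;  O1 = (0.2285, 0.0000, 0.0174)
φ2=120.0°: virtual centre (-0.1133, 0.1962, 0.0259), radius l
O3 = (0.2240·cos240.0°, 0.2240·sin240.0°, 0.0342) = (-0.1120, -0.1940, 0.0342)
eliminate P² terms by subtracting sphere 1 from 2 and 3
plane₁₂: -0.6836x+0.3925y+0.0170z = -0.0005
det = 0.5324;  x = 0.0012+0.0372z,  y = 0.0009+0.0215z
sphere 1 gives Az²+Bz+C=0 with A=1.0018, B=-0.0516, C=-0.1981;  B²−4AC=0.7963;  roots -0.4196, 0.4711;  negative root z = -0.4196
x = -0.0144, y = -0.0081

(-0.0144, -0.0081, -0.4196)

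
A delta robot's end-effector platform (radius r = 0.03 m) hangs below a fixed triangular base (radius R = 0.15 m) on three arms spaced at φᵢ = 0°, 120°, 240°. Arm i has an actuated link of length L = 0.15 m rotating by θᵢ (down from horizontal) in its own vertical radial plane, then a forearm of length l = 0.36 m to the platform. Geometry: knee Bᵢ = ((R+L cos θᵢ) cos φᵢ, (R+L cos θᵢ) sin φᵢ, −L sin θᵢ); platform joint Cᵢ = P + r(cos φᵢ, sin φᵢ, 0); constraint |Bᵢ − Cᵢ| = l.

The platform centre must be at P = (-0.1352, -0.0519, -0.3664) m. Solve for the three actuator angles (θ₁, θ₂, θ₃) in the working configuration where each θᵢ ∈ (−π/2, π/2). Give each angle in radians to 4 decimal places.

arm 1 (φ=0.0°): x'=-0.1352, y'=-0.0519
  A=0.2552, B=-0.3664, C=(l²−L²−A²−y'²−z²)/(2L)=-0.3166
  √(A²+B²)=0.4465;  θ1 = -0.9624+2.3588 ≈ 1.3964
arm 2 (φ=120.0°): x'=0.0227, y'=0.1430
  A cos θ + B sin θ = C:  0.0973·cos θ + -0.3664·sin θ = -0.1903
  γ=atan2(-0.3664,0.0973)=-1.3111;  ψ=arccos(-0.5019)=2.0966;  θ2=γ+ψ≈0.7855
φ3=240.0° → target in arm frame (0.1125, -0.0911)
  A=0.0075, B=-0.3664, C=(l²−L²−A²−y'²−z²)/(2L)=-0.1184
  θ3 = atan2(B,A) + arccos(C/0.3665) = 0.3492

θ₁ = 1.3964, θ₂ = 0.7855, θ₃ = 0.3492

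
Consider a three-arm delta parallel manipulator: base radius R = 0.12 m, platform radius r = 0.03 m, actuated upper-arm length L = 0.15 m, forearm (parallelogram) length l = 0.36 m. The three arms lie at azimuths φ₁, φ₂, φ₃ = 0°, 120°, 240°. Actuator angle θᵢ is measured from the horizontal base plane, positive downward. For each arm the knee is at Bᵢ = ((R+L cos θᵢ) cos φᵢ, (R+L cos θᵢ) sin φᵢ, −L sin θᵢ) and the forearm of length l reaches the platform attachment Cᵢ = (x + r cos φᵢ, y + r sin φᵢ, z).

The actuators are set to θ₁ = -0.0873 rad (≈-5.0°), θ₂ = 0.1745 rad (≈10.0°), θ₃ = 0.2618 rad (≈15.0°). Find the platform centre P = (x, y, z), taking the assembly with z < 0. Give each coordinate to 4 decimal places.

(0.0370, 0.0096, -0.2845)

centre 1 = (0.2394·cos0.0°, 0.2394·sin0.0°, 0.0131) = (0.2394, 0.0000, 0.0131)
arm 2 at φ=120.0°: ρ2 = 0.2377;  centre 2 = (-0.1189, 0.2059, -0.0260)
arm 3 at φ=240.0°: ρ3 = 0.2349;  centre 3 = (-0.1174, -0.2034, -0.0388)
subtract pairs → two planes through P
plane₁₂: -0.7166x+0.4117y+-0.0782z = -0.0003
Cramer: x(z) = 0.0008-0.1274z;  y(z) = 0.0006-0.0317z
sphere 1 gives Az²+Bz+C=0 with A=1.0172, B=0.0346, C=-0.0725;  B²−4AC=0.2961;  roots -0.2845, 0.2505;  negative root z = -0.2845
x = 0.0370, y = 0.0096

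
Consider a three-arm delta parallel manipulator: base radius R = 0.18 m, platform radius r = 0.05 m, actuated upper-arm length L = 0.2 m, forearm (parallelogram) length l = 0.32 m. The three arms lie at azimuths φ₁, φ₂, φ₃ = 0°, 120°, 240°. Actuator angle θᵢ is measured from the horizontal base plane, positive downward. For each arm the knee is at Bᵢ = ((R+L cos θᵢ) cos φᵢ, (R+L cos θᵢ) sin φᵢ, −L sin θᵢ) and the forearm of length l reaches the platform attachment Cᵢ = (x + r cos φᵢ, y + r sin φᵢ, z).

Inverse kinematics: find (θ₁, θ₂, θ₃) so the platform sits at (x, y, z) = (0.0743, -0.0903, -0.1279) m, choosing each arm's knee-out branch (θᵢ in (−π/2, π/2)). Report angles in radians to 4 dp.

θ₁ = -0.2623, θ₂ = 1.2219, θ₃ = 0.1748

arm 1 (φ=0.0°): x'=0.0743, y'=-0.0903
  e−x'=0.0557;  (l²−L²−(e−x')²−y'²−z²)/2L = 0.0870
  γ=atan2(-0.1279,0.0557)=-1.1601;  ψ=arccos(0.6234)=0.8977;  θ1=γ+ψ≈-0.2623
rotate P by −φ2: (-0.1154, -0.0192, -0.1279)
  e−x'=0.2454;  (l²−L²−(e−x')²−y'²−z²)/2L = -0.0363
  γ=atan2(-0.1279,0.2454)=-0.4805;  ψ=arccos(-0.1312)=1.7024;  θ2=γ+ψ≈1.2219
φ3=240.0° → target in arm frame (0.0411, 0.1095)
  A=0.0889, B=-0.1279, C=(l²−L²−A²−y'²−z²)/(2L)=0.0654
  γ=atan2(-0.1279,0.0889)=-0.9631;  ψ=arccos(0.4195)=1.1379;  θ3=γ+ψ≈0.1748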